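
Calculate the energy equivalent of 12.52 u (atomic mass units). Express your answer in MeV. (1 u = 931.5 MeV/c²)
E = mc² = 11660 MeV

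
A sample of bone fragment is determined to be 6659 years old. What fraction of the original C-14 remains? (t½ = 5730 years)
N/N₀ = (1/2)^(t/t½) = 0.4469 = 44.7%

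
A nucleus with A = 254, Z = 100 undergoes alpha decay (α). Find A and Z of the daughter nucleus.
Daughter: A = 250, Z = 98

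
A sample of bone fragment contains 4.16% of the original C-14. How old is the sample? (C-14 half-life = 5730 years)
Age = t½ × log₂(1/ratio) = 26290 years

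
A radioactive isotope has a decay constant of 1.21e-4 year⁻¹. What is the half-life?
t½ = ln(2)/λ = 5728 years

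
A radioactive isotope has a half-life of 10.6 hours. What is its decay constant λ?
λ = ln(2)/t½ = 0.06539 hour⁻¹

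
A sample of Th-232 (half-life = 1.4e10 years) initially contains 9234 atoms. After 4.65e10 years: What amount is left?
N = N₀(1/2)^(t/t½) = 923.7 atoms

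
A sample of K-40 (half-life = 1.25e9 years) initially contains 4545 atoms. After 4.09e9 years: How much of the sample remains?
N = N₀(1/2)^(t/t½) = 470.5 atoms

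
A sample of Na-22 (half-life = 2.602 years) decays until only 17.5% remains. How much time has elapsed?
t = t½ × log₂(N₀/N) = 6.543 years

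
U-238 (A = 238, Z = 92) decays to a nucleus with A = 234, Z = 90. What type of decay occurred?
ΔA = -4, ΔZ = -2 ⇒ alpha decay (α)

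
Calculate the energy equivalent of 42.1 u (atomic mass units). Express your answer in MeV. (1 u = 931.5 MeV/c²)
E = mc² = 39220 MeV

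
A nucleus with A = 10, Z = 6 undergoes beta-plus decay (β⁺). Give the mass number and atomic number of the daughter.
Daughter: A = 10, Z = 5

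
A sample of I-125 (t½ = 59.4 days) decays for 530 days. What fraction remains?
N/N₀ = (1/2)^(t/t½) = 0.002061 = 0.206%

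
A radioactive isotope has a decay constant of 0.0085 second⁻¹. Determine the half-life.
t½ = ln(2)/λ = 81.55 seconds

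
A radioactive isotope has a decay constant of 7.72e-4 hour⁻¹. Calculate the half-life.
t½ = ln(2)/λ = 897.9 hours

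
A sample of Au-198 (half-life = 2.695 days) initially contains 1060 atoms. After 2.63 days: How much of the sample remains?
N = N₀(1/2)^(t/t½) = 538.9 atoms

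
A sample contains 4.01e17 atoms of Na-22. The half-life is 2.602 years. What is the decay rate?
A = λN = 1.068e17 decays/year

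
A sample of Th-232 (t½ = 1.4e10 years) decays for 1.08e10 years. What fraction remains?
N/N₀ = (1/2)^(t/t½) = 0.5858 = 58.6%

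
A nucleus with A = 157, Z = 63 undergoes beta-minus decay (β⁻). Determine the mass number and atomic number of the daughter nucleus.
Daughter: A = 157, Z = 64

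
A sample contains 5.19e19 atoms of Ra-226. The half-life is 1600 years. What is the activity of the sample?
A = λN = 2.248e16 decays/year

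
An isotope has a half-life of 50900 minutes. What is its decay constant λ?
λ = ln(2)/t½ = 1.362e-5 minute⁻¹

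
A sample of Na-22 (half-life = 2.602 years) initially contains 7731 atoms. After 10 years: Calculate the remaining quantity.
N = N₀(1/2)^(t/t½) = 538.7 atoms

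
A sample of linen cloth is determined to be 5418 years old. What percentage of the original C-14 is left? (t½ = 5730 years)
N/N₀ = (1/2)^(t/t½) = 0.5192 = 51.9%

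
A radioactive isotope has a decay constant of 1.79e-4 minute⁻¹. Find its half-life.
t½ = ln(2)/λ = 3872 minutes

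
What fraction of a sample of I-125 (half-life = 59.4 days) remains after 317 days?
N/N₀ = (1/2)^(t/t½) = 0.02475 = 2.47%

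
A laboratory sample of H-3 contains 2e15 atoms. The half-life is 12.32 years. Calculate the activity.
A = λN = 1.125e14 decays/year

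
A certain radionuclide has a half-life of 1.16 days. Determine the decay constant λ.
λ = ln(2)/t½ = 0.5975 day⁻¹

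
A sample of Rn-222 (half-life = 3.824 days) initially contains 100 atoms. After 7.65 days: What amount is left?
N = N₀(1/2)^(t/t½) = 24.99 atoms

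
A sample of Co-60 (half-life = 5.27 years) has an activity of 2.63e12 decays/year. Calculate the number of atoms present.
N = A/λ = 2e13 atoms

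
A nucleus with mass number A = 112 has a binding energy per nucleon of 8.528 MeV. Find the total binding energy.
B.E. = 8.528 × 112 = 955.1 MeV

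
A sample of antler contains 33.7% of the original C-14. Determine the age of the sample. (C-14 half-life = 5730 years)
Age = t½ × log₂(1/ratio) = 8991 years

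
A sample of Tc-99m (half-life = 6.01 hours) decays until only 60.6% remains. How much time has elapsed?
t = t½ × log₂(N₀/N) = 4.343 hours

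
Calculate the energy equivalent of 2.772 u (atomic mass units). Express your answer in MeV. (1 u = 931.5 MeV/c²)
E = mc² = 2582 MeV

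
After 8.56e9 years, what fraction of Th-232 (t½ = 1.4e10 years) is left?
N/N₀ = (1/2)^(t/t½) = 0.6545 = 65.5%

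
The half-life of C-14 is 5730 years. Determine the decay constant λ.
λ = ln(2)/t½ = 1.21e-4 year⁻¹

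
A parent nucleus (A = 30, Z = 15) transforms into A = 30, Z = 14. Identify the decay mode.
ΔA = 0, ΔZ = -1 ⇒ beta-plus decay (β⁺) or electron capture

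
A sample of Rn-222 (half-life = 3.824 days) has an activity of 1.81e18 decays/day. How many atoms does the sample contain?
N = A/λ = 9.986e18 atoms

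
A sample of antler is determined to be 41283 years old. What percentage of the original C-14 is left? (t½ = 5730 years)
N/N₀ = (1/2)^(t/t½) = 0.006779 = 0.678%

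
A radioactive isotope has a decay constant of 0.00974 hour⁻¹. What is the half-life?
t½ = ln(2)/λ = 71.17 hours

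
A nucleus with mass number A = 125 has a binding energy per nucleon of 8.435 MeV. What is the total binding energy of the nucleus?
B.E. = 8.435 × 125 = 1054 MeV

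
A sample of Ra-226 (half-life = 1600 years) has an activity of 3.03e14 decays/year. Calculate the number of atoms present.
N = A/λ = 6.994e17 atoms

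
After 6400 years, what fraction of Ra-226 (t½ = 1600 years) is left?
N/N₀ = (1/2)^(t/t½) = 0.0625 = 6.25%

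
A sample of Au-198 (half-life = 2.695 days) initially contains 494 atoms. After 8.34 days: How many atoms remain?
N = N₀(1/2)^(t/t½) = 57.83 atoms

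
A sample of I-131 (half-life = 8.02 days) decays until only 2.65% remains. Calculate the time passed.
t = t½ × log₂(N₀/N) = 42.01 days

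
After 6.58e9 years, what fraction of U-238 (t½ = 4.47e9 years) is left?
N/N₀ = (1/2)^(t/t½) = 0.3605 = 36%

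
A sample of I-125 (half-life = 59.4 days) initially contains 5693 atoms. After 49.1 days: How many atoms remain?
N = N₀(1/2)^(t/t½) = 3210 atoms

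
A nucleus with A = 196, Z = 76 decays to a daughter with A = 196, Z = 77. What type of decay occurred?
ΔA = 0, ΔZ = +1 ⇒ beta-minus decay (β⁻)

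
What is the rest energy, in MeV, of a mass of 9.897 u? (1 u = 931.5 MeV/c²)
E = mc² = 9219 MeV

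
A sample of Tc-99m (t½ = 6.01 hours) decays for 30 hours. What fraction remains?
N/N₀ = (1/2)^(t/t½) = 0.03143 = 3.14%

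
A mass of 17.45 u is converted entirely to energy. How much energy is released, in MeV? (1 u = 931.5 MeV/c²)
E = mc² = 16250 MeV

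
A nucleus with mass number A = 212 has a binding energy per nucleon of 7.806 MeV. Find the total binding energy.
B.E. = 7.806 × 212 = 1655 MeV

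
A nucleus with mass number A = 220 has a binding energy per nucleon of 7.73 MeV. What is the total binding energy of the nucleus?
B.E. = 7.73 × 220 = 1701 MeV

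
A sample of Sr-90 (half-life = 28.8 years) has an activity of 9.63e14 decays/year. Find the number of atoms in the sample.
N = A/λ = 4.001e16 atoms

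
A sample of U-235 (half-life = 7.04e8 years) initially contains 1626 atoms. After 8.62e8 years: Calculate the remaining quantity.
N = N₀(1/2)^(t/t½) = 695.9 atoms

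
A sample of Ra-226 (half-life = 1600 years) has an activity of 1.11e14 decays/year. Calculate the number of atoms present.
N = A/λ = 2.562e17 atoms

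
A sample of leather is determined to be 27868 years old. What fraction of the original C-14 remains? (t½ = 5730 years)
N/N₀ = (1/2)^(t/t½) = 0.03435 = 3.44%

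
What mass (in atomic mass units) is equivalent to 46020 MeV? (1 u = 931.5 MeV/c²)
m = E/c² = 49.4 u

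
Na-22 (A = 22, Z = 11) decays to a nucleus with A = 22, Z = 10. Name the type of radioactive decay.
ΔA = 0, ΔZ = -1 ⇒ beta-plus decay (β⁺) or electron capture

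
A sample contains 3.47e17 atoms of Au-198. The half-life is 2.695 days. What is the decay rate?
A = λN = 8.925e16 decays/day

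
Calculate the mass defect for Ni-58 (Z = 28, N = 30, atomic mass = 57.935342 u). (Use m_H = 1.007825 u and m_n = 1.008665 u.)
Δm = Z·m_H + N·m_n − M = 0.5437 u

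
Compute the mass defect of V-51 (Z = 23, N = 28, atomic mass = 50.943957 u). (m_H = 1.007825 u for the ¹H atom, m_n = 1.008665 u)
Δm = Z·m_H + N·m_n − M = 0.4786 u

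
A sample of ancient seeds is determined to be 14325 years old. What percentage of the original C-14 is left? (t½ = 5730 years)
N/N₀ = (1/2)^(t/t½) = 0.1768 = 17.7%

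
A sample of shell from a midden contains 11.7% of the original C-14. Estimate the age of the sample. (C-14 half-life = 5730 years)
Age = t½ × log₂(1/ratio) = 17740 years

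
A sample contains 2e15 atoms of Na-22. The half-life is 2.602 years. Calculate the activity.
A = λN = 5.328e14 decays/year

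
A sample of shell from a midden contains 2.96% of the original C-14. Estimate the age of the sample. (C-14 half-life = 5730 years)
Age = t½ × log₂(1/ratio) = 29100 years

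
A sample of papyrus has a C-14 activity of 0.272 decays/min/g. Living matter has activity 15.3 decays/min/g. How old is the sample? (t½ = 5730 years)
Age = t½ × log₂(A₀/A) = 33310 years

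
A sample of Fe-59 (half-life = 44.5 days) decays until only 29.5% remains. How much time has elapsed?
t = t½ × log₂(N₀/N) = 78.37 days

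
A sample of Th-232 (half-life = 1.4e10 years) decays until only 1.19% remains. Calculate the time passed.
t = t½ × log₂(N₀/N) = 8.95e10 years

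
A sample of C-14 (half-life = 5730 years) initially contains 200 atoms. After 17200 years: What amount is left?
N = N₀(1/2)^(t/t½) = 24.97 atoms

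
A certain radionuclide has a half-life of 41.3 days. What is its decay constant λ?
λ = ln(2)/t½ = 0.01678 day⁻¹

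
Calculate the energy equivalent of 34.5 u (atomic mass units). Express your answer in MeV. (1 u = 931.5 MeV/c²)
E = mc² = 32140 MeV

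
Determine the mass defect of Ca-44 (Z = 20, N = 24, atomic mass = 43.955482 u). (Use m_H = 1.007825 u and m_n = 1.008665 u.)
Δm = Z·m_H + N·m_n − M = 0.409 u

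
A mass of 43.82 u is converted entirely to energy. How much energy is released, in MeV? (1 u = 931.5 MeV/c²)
E = mc² = 40820 MeV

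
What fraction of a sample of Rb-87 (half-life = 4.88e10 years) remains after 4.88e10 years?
N/N₀ = (1/2)^(t/t½) = 0.5 = 50%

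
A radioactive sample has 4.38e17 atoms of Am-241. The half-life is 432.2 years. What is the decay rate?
A = λN = 7.024e14 decays/year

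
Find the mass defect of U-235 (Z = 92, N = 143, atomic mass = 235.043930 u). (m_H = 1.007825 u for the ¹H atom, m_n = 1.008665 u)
Δm = Z·m_H + N·m_n − M = 1.915 u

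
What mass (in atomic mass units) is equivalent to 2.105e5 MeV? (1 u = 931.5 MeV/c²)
m = E/c² = 226 u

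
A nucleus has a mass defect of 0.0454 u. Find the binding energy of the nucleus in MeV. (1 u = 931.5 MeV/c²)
B.E. = Δm × 931.5 = 42.29 MeV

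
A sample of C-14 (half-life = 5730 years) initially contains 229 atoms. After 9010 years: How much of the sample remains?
N = N₀(1/2)^(t/t½) = 77 atoms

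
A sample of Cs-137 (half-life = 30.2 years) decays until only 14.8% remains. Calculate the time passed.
t = t½ × log₂(N₀/N) = 83.24 years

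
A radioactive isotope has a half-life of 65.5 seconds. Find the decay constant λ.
λ = ln(2)/t½ = 0.01058 second⁻¹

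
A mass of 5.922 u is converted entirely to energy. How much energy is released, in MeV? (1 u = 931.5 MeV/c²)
E = mc² = 5516 MeV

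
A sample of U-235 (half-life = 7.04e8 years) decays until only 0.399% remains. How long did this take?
t = t½ × log₂(N₀/N) = 5.61e9 years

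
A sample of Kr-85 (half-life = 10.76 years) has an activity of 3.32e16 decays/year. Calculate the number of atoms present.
N = A/λ = 5.154e17 atoms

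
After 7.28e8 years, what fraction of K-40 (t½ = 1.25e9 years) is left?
N/N₀ = (1/2)^(t/t½) = 0.6679 = 66.8%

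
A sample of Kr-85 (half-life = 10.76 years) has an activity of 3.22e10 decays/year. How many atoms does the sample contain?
N = A/λ = 4.999e11 atoms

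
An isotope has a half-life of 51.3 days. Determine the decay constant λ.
λ = ln(2)/t½ = 0.01351 day⁻¹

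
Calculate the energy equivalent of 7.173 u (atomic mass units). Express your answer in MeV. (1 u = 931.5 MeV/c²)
E = mc² = 6682 MeV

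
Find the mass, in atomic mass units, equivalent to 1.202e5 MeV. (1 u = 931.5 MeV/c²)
m = E/c² = 129 u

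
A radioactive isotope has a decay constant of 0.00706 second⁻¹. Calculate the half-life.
t½ = ln(2)/λ = 98.18 seconds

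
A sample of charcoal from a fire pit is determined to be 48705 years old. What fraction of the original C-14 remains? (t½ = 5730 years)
N/N₀ = (1/2)^(t/t½) = 0.002762 = 0.276%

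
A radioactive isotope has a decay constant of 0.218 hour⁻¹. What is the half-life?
t½ = ln(2)/λ = 3.18 hours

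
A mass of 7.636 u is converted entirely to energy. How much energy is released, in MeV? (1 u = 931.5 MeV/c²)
E = mc² = 7113 MeV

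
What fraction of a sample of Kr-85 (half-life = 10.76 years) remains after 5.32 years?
N/N₀ = (1/2)^(t/t½) = 0.7098 = 71%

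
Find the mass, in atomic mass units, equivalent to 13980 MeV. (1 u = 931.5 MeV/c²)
m = E/c² = 15.01 u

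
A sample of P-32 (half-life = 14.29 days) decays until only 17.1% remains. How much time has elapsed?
t = t½ × log₂(N₀/N) = 36.41 days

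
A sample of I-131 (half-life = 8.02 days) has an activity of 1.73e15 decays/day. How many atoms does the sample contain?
N = A/λ = 2.002e16 atoms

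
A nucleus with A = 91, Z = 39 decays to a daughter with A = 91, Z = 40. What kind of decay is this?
ΔA = 0, ΔZ = +1 ⇒ beta-minus decay (β⁻)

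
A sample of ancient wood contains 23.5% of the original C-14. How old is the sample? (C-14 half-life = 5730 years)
Age = t½ × log₂(1/ratio) = 11970 years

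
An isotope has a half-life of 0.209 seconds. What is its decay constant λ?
λ = ln(2)/t½ = 3.316 second⁻¹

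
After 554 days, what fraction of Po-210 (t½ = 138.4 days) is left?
N/N₀ = (1/2)^(t/t½) = 0.06237 = 6.24%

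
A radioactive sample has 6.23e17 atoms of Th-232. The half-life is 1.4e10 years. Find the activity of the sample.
A = λN = 3.085e7 decays/year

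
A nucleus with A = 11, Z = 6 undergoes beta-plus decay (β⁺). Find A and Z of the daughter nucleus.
Daughter: A = 11, Z = 5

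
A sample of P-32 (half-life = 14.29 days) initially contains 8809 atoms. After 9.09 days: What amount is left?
N = N₀(1/2)^(t/t½) = 5668 atoms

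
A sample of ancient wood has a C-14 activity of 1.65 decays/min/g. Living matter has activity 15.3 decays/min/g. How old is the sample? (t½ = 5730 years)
Age = t½ × log₂(A₀/A) = 18410 years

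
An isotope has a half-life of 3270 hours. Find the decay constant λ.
λ = ln(2)/t½ = 2.12e-4 hour⁻¹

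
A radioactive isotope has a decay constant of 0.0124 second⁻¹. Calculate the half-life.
t½ = ln(2)/λ = 55.9 seconds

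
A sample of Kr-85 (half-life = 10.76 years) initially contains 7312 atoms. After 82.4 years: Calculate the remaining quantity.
N = N₀(1/2)^(t/t½) = 36.2 atoms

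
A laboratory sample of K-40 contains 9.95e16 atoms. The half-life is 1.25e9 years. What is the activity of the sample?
A = λN = 5.517e7 decays/year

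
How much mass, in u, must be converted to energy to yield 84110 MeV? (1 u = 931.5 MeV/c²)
m = E/c² = 90.3 u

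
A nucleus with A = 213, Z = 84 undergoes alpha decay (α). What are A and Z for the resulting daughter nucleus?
Daughter: A = 209, Z = 82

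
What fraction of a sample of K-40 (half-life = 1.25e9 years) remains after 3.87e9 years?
N/N₀ = (1/2)^(t/t½) = 0.117 = 11.7%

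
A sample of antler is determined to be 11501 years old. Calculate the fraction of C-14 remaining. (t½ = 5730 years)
N/N₀ = (1/2)^(t/t½) = 0.2488 = 24.9%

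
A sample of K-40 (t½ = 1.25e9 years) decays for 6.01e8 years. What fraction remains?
N/N₀ = (1/2)^(t/t½) = 0.7166 = 71.7%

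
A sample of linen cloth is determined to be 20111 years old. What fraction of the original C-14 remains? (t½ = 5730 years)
N/N₀ = (1/2)^(t/t½) = 0.08779 = 8.78%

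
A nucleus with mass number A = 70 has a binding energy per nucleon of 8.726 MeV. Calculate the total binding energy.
B.E. = 8.726 × 70 = 610.8 MeV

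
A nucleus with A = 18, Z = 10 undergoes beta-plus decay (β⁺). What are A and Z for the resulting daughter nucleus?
Daughter: A = 18, Z = 9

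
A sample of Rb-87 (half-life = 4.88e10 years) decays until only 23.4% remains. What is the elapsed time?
t = t½ × log₂(N₀/N) = 1.023e11 years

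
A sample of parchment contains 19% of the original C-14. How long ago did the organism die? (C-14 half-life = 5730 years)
Age = t½ × log₂(1/ratio) = 13730 years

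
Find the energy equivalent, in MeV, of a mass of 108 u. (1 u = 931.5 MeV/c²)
E = mc² = 1.006e5 MeV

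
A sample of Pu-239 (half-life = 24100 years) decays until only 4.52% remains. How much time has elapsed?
t = t½ × log₂(N₀/N) = 1.077e5 years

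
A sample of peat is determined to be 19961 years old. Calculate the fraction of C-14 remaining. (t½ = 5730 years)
N/N₀ = (1/2)^(t/t½) = 0.0894 = 8.94%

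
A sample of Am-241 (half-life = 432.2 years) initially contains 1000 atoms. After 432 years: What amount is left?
N = N₀(1/2)^(t/t½) = 500.2 atoms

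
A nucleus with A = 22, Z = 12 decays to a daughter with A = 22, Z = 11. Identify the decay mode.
ΔA = 0, ΔZ = -1 ⇒ beta-plus decay (β⁺) or electron capture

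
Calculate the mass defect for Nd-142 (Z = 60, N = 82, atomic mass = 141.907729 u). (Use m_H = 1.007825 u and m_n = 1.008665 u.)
Δm = Z·m_H + N·m_n − M = 1.272 u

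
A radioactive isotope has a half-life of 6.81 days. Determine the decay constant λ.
λ = ln(2)/t½ = 0.1018 day⁻¹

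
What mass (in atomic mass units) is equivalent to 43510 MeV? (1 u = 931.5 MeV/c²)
m = E/c² = 46.71 u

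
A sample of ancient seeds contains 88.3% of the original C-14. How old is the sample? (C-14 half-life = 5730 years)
Age = t½ × log₂(1/ratio) = 1029 years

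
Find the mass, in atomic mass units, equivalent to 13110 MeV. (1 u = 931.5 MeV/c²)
m = E/c² = 14.07 u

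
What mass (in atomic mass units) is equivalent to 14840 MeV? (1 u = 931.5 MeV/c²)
m = E/c² = 15.93 u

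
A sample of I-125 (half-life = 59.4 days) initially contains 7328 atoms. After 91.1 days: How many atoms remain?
N = N₀(1/2)^(t/t½) = 2531 atoms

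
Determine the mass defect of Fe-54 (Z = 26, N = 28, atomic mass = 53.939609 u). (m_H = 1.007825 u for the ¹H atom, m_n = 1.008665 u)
Δm = Z·m_H + N·m_n − M = 0.5065 u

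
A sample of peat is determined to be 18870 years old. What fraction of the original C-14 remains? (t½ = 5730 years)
N/N₀ = (1/2)^(t/t½) = 0.102 = 10.2%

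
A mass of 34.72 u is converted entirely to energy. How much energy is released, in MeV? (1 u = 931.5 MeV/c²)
E = mc² = 32340 MeV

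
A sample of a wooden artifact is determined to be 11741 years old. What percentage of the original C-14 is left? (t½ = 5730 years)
N/N₀ = (1/2)^(t/t½) = 0.2416 = 24.2%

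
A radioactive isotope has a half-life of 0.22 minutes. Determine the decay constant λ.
λ = ln(2)/t½ = 3.151 minute⁻¹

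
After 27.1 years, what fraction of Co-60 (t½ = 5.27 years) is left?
N/N₀ = (1/2)^(t/t½) = 0.02831 = 2.83%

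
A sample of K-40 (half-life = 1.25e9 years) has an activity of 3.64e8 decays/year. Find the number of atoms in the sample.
N = A/λ = 6.564e17 atoms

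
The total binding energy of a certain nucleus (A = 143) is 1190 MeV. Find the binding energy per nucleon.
B.E./A = 1190/143 = 8.322 MeV/nucleon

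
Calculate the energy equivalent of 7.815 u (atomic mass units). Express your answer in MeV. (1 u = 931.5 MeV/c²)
E = mc² = 7280 MeV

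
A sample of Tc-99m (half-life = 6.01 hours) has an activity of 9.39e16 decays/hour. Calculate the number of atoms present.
N = A/λ = 8.142e17 atoms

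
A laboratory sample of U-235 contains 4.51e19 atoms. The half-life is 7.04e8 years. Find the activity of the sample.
A = λN = 4.44e10 decays/year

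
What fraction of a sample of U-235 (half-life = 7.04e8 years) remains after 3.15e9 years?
N/N₀ = (1/2)^(t/t½) = 0.04498 = 4.5%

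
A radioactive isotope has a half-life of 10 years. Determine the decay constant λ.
λ = ln(2)/t½ = 0.06931 year⁻¹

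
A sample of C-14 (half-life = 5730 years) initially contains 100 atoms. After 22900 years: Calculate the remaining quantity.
N = N₀(1/2)^(t/t½) = 6.265 atoms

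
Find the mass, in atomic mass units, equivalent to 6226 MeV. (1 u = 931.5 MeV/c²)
m = E/c² = 6.684 u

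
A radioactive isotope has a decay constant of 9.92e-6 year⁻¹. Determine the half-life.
t½ = ln(2)/λ = 69870 years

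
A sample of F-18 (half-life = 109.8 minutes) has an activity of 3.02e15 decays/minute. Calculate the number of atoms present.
N = A/λ = 4.784e17 atoms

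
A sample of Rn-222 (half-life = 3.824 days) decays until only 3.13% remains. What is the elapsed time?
t = t½ × log₂(N₀/N) = 19.11 days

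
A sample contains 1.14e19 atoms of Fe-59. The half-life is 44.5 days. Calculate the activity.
A = λN = 1.776e17 decays/day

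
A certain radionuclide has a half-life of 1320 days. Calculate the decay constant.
λ = ln(2)/t½ = 5.251e-4 day⁻¹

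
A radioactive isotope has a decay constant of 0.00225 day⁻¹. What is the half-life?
t½ = ln(2)/λ = 308.1 days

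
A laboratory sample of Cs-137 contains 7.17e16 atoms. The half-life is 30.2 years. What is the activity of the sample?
A = λN = 1.646e15 decays/year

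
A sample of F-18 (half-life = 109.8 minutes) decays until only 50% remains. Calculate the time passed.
t = t½ × log₂(N₀/N) = 109.8 minutes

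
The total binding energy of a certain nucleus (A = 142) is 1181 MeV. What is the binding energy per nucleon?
B.E./A = 1181/142 = 8.317 MeV/nucleon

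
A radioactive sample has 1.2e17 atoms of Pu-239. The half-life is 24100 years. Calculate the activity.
A = λN = 3.451e12 decays/year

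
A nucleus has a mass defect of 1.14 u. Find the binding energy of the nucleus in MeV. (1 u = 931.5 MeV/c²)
B.E. = Δm × 931.5 = 1062 MeV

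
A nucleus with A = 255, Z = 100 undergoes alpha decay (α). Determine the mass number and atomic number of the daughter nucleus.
Daughter: A = 251, Z = 98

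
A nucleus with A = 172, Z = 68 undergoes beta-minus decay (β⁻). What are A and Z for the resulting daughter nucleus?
Daughter: A = 172, Z = 69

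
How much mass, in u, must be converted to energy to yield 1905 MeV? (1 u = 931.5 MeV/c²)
m = E/c² = 2.045 u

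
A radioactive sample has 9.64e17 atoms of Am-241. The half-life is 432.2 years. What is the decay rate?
A = λN = 1.546e15 decays/year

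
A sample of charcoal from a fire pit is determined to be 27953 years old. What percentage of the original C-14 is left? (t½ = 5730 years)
N/N₀ = (1/2)^(t/t½) = 0.034 = 3.4%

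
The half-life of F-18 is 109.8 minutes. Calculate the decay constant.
λ = ln(2)/t½ = 0.006313 minute⁻¹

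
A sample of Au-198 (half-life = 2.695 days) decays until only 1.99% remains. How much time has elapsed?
t = t½ × log₂(N₀/N) = 15.23 days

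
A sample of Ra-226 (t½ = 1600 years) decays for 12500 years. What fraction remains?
N/N₀ = (1/2)^(t/t½) = 0.004448 = 0.445%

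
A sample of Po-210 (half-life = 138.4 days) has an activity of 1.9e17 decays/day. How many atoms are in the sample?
N = A/λ = 3.794e19 atoms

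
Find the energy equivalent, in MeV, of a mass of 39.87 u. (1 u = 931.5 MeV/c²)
E = mc² = 37140 MeV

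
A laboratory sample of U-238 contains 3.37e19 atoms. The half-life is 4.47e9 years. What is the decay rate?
A = λN = 5.226e9 decays/year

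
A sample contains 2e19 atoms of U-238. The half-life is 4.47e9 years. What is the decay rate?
A = λN = 3.101e9 decays/year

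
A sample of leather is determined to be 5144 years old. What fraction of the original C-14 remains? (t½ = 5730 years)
N/N₀ = (1/2)^(t/t½) = 0.5367 = 53.7%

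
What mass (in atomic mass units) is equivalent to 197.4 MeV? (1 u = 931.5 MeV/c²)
m = E/c² = 0.2119 u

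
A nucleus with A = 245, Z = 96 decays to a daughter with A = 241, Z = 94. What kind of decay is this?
ΔA = -4, ΔZ = -2 ⇒ alpha decay (α)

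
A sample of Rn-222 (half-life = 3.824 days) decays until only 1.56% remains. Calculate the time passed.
t = t½ × log₂(N₀/N) = 22.95 days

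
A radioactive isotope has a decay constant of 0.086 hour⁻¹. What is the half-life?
t½ = ln(2)/λ = 8.06 hours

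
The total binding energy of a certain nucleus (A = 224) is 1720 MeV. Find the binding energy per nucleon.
B.E./A = 1720/224 = 7.679 MeV/nucleon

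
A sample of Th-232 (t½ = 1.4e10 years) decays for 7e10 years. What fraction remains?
N/N₀ = (1/2)^(t/t½) = 0.03125 = 3.12%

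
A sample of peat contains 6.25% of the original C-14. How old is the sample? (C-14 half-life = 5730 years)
Age = t½ × log₂(1/ratio) = 22920 years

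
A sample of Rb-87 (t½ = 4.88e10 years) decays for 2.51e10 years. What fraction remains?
N/N₀ = (1/2)^(t/t½) = 0.7001 = 70%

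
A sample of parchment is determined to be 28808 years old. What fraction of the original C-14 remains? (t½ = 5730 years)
N/N₀ = (1/2)^(t/t½) = 0.03066 = 3.07%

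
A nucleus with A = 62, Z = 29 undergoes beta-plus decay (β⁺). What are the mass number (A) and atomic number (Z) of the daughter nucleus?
Daughter: A = 62, Z = 28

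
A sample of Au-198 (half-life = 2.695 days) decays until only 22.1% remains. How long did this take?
t = t½ × log₂(N₀/N) = 5.869 days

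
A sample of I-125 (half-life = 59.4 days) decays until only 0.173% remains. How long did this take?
t = t½ × log₂(N₀/N) = 545 days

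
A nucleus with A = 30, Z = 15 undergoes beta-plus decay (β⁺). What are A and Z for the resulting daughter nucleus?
Daughter: A = 30, Z = 14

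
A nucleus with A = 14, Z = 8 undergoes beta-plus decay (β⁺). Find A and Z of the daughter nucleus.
Daughter: A = 14, Z = 7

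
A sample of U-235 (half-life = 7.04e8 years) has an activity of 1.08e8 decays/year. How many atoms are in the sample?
N = A/λ = 1.097e17 atoms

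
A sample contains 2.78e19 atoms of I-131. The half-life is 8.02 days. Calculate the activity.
A = λN = 2.403e18 decays/day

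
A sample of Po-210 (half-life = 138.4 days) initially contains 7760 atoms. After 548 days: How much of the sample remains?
N = N₀(1/2)^(t/t½) = 498.8 atoms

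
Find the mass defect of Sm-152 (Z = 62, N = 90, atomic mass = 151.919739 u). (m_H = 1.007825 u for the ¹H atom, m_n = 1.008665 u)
Δm = Z·m_H + N·m_n − M = 1.345 u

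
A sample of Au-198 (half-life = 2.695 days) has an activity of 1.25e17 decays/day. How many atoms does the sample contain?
N = A/λ = 4.86e17 atoms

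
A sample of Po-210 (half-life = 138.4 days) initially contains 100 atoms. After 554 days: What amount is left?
N = N₀(1/2)^(t/t½) = 6.237 atoms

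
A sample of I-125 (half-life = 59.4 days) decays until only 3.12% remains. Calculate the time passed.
t = t½ × log₂(N₀/N) = 297.1 days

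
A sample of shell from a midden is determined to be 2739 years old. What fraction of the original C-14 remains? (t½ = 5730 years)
N/N₀ = (1/2)^(t/t½) = 0.718 = 71.8%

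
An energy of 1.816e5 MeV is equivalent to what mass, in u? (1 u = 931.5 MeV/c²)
m = E/c² = 195 u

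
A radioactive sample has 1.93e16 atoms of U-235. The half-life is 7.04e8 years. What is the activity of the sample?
A = λN = 1.9e7 decays/year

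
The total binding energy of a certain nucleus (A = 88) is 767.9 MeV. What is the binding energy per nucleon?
B.E./A = 767.9/88 = 8.726 MeV/nucleon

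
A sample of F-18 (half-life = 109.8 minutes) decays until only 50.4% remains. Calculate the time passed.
t = t½ × log₂(N₀/N) = 108.5 minutes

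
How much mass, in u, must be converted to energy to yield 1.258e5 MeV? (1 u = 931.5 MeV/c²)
m = E/c² = 135.1 u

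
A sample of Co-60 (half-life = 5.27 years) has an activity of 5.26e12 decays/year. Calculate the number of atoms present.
N = A/λ = 3.999e13 atoms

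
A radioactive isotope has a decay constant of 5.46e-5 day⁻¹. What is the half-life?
t½ = ln(2)/λ = 12700 days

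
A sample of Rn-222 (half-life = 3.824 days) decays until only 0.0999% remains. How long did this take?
t = t½ × log₂(N₀/N) = 38.11 days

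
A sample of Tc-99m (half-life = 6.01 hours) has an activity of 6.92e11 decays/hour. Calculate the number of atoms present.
N = A/λ = 6e12 atoms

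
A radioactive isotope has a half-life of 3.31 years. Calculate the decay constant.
λ = ln(2)/t½ = 0.2094 year⁻¹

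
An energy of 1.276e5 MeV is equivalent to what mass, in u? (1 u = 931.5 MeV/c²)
m = E/c² = 137 u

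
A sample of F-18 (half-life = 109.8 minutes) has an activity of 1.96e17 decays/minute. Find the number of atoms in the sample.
N = A/λ = 3.105e19 atoms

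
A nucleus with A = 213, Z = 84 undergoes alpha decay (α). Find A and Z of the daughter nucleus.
Daughter: A = 209, Z = 82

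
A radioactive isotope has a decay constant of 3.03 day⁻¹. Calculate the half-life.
t½ = ln(2)/λ = 0.2288 days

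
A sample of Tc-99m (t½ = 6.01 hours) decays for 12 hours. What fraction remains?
N/N₀ = (1/2)^(t/t½) = 0.2506 = 25.1%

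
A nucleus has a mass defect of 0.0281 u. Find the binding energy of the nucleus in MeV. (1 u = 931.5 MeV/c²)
B.E. = Δm × 931.5 = 26.18 MeV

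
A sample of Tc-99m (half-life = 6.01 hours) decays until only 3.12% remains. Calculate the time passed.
t = t½ × log₂(N₀/N) = 30.06 hours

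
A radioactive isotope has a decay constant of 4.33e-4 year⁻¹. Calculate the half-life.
t½ = ln(2)/λ = 1601 years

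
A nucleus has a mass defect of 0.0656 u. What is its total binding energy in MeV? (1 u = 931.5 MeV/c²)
B.E. = Δm × 931.5 = 61.11 MeV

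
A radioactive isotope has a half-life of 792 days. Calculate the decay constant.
λ = ln(2)/t½ = 8.752e-4 day⁻¹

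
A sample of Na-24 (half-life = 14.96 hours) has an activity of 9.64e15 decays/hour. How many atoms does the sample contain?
N = A/λ = 2.081e17 atoms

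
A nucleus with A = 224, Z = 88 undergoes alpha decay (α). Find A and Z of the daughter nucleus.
Daughter: A = 220, Z = 86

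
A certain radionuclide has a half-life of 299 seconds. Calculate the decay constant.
λ = ln(2)/t½ = 0.002318 second⁻¹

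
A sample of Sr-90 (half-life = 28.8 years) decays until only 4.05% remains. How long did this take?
t = t½ × log₂(N₀/N) = 133.2 years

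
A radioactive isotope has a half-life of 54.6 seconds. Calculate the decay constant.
λ = ln(2)/t½ = 0.0127 second⁻¹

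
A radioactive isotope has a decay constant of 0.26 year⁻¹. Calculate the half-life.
t½ = ln(2)/λ = 2.666 years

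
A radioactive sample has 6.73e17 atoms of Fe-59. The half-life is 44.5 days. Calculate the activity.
A = λN = 1.048e16 decays/day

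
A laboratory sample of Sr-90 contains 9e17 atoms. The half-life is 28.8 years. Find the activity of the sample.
A = λN = 2.166e16 decays/year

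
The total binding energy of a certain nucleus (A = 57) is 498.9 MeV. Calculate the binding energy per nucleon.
B.E./A = 498.9/57 = 8.753 MeV/nucleon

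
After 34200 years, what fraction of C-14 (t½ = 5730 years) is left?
N/N₀ = (1/2)^(t/t½) = 0.01597 = 1.6%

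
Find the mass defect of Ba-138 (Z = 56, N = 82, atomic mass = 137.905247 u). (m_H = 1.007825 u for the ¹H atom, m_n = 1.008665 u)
Δm = Z·m_H + N·m_n − M = 1.243 u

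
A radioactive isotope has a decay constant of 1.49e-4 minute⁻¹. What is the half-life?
t½ = ln(2)/λ = 4652 minutes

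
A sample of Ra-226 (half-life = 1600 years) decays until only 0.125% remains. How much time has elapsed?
t = t½ × log₂(N₀/N) = 15430 years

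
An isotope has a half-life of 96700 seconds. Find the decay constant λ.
λ = ln(2)/t½ = 7.168e-6 second⁻¹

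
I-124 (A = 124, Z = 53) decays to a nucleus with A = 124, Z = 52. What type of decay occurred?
ΔA = 0, ΔZ = -1 ⇒ beta-plus decay (β⁺) or electron capture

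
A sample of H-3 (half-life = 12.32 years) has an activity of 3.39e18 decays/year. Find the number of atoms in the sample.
N = A/λ = 6.025e19 atoms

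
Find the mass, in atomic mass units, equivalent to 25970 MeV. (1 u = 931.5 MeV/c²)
m = E/c² = 27.88 u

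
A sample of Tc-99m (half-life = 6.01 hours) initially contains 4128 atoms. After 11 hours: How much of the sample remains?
N = N₀(1/2)^(t/t½) = 1161 atoms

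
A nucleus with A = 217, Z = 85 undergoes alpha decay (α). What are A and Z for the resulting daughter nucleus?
Daughter: A = 213, Z = 83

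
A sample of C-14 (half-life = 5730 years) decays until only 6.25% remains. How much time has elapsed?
t = t½ × log₂(N₀/N) = 22920 years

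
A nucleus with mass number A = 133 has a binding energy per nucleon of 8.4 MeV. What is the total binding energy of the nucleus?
B.E. = 8.4 × 133 = 1117 MeV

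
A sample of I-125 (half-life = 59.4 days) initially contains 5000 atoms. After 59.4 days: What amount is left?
N = N₀(1/2)^(t/t½) = 2500 atoms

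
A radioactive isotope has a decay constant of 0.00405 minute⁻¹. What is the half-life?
t½ = ln(2)/λ = 171.1 minutes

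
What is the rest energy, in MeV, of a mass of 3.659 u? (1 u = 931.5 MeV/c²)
E = mc² = 3408 MeV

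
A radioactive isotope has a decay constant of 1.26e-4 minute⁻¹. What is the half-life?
t½ = ln(2)/λ = 5501 minutes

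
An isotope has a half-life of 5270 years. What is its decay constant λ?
λ = ln(2)/t½ = 1.315e-4 year⁻¹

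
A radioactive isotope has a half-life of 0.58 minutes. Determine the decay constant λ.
λ = ln(2)/t½ = 1.195 minute⁻¹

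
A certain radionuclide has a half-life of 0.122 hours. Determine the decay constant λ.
λ = ln(2)/t½ = 5.682 hour⁻¹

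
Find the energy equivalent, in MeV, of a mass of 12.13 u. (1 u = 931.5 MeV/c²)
E = mc² = 11300 MeV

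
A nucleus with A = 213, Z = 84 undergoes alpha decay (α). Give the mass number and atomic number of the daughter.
Daughter: A = 209, Z = 82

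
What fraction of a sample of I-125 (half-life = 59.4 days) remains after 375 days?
N/N₀ = (1/2)^(t/t½) = 0.01258 = 1.26%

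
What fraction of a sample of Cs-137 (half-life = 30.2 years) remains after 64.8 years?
N/N₀ = (1/2)^(t/t½) = 0.226 = 22.6%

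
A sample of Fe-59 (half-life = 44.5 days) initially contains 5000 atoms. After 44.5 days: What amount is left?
N = N₀(1/2)^(t/t½) = 2500 atoms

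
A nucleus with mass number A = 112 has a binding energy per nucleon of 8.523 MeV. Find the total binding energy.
B.E. = 8.523 × 112 = 954.6 MeV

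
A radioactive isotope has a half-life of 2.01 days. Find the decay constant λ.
λ = ln(2)/t½ = 0.3448 day⁻¹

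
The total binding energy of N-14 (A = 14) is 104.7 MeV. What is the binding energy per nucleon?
B.E./A = 104.7/14 = 7.479 MeV/nucleon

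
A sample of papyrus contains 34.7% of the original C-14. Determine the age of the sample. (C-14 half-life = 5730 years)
Age = t½ × log₂(1/ratio) = 8750 years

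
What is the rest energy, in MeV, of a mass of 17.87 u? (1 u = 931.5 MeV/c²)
E = mc² = 16650 MeV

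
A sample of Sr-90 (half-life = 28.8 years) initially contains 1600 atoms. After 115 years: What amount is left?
N = N₀(1/2)^(t/t½) = 100.5 atoms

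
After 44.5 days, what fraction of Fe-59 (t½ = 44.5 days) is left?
N/N₀ = (1/2)^(t/t½) = 0.5 = 50%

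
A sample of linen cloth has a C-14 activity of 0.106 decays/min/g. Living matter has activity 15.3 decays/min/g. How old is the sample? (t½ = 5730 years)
Age = t½ × log₂(A₀/A) = 41100 years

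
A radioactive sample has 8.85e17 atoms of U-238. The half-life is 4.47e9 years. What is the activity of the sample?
A = λN = 1.372e8 decays/year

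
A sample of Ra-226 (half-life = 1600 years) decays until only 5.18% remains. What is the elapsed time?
t = t½ × log₂(N₀/N) = 6833 years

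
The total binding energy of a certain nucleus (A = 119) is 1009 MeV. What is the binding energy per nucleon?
B.E./A = 1009/119 = 8.479 MeV/nucleon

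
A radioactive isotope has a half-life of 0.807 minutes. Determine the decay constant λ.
λ = ln(2)/t½ = 0.8589 minute⁻¹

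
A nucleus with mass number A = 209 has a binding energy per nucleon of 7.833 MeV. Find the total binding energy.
B.E. = 7.833 × 209 = 1637 MeV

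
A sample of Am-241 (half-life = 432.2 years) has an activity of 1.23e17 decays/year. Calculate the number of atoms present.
N = A/λ = 7.669e19 atoms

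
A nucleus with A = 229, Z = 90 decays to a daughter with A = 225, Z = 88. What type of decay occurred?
ΔA = -4, ΔZ = -2 ⇒ alpha decay (α)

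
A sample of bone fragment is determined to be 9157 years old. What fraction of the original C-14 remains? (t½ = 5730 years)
N/N₀ = (1/2)^(t/t½) = 0.3303 = 33%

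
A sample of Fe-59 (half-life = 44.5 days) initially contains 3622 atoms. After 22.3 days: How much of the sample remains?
N = N₀(1/2)^(t/t½) = 2559 atoms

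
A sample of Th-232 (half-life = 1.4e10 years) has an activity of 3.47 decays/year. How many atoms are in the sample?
N = A/λ = 7.009e10 atoms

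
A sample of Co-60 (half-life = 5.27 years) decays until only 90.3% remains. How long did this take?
t = t½ × log₂(N₀/N) = 0.7758 years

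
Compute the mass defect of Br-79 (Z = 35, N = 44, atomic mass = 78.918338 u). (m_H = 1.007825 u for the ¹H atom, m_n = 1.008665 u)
Δm = Z·m_H + N·m_n − M = 0.7368 u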